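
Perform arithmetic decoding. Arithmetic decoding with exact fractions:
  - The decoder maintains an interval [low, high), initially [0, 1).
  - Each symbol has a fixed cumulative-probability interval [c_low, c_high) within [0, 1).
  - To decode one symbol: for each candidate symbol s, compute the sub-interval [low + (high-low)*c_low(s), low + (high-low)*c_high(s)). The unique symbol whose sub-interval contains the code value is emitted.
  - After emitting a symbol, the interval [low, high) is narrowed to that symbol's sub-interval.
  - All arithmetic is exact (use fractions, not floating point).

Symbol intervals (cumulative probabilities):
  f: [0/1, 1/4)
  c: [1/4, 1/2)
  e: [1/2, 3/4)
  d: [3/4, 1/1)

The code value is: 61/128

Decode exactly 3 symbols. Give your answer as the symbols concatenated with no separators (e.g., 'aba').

Step 1: interval [0/1, 1/1), width = 1/1 - 0/1 = 1/1
  'f': [0/1 + 1/1*0/1, 0/1 + 1/1*1/4) = [0/1, 1/4)
  'c': [0/1 + 1/1*1/4, 0/1 + 1/1*1/2) = [1/4, 1/2) <- contains code 61/128
  'e': [0/1 + 1/1*1/2, 0/1 + 1/1*3/4) = [1/2, 3/4)
  'd': [0/1 + 1/1*3/4, 0/1 + 1/1*1/1) = [3/4, 1/1)
  emit 'c', narrow to [1/4, 1/2)
Step 2: interval [1/4, 1/2), width = 1/2 - 1/4 = 1/4
  'f': [1/4 + 1/4*0/1, 1/4 + 1/4*1/4) = [1/4, 5/16)
  'c': [1/4 + 1/4*1/4, 1/4 + 1/4*1/2) = [5/16, 3/8)
  'e': [1/4 + 1/4*1/2, 1/4 + 1/4*3/4) = [3/8, 7/16)
  'd': [1/4 + 1/4*3/4, 1/4 + 1/4*1/1) = [7/16, 1/2) <- contains code 61/128
  emit 'd', narrow to [7/16, 1/2)
Step 3: interval [7/16, 1/2), width = 1/2 - 7/16 = 1/16
  'f': [7/16 + 1/16*0/1, 7/16 + 1/16*1/4) = [7/16, 29/64)
  'c': [7/16 + 1/16*1/4, 7/16 + 1/16*1/2) = [29/64, 15/32)
  'e': [7/16 + 1/16*1/2, 7/16 + 1/16*3/4) = [15/32, 31/64) <- contains code 61/128
  'd': [7/16 + 1/16*3/4, 7/16 + 1/16*1/1) = [31/64, 1/2)
  emit 'e', narrow to [15/32, 31/64)

Answer: cde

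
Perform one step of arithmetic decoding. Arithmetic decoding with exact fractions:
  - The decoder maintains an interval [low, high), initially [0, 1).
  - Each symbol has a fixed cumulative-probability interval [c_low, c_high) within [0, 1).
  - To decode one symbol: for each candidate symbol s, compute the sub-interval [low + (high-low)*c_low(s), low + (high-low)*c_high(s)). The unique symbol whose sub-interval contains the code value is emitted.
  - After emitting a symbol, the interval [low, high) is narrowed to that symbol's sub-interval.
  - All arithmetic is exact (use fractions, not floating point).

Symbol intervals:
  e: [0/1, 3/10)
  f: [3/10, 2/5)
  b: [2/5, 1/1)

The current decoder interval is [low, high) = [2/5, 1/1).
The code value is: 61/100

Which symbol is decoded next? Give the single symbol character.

Answer: f

Derivation:
Interval width = high − low = 1/1 − 2/5 = 3/5
Scaled code = (code − low) / width = (61/100 − 2/5) / 3/5 = 7/20
  e: [0/1, 3/10) 
  f: [3/10, 2/5) ← scaled code falls here ✓
  b: [2/5, 1/1) 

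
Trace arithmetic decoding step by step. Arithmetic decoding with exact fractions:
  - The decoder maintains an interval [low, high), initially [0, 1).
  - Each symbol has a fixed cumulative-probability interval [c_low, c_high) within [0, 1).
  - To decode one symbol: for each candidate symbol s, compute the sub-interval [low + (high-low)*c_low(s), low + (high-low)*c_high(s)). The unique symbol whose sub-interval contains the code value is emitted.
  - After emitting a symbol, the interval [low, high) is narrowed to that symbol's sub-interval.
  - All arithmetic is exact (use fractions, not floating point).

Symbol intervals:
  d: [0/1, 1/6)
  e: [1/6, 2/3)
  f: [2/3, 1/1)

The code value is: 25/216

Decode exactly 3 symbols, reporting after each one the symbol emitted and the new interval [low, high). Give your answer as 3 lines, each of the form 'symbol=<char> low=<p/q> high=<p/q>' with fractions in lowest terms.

Step 1: interval [0/1, 1/1), width = 1/1 - 0/1 = 1/1
  'd': [0/1 + 1/1*0/1, 0/1 + 1/1*1/6) = [0/1, 1/6) <- contains code 25/216
  'e': [0/1 + 1/1*1/6, 0/1 + 1/1*2/3) = [1/6, 2/3)
  'f': [0/1 + 1/1*2/3, 0/1 + 1/1*1/1) = [2/3, 1/1)
  emit 'd', narrow to [0/1, 1/6)
Step 2: interval [0/1, 1/6), width = 1/6 - 0/1 = 1/6
  'd': [0/1 + 1/6*0/1, 0/1 + 1/6*1/6) = [0/1, 1/36)
  'e': [0/1 + 1/6*1/6, 0/1 + 1/6*2/3) = [1/36, 1/9)
  'f': [0/1 + 1/6*2/3, 0/1 + 1/6*1/1) = [1/9, 1/6) <- contains code 25/216
  emit 'f', narrow to [1/9, 1/6)
Step 3: interval [1/9, 1/6), width = 1/6 - 1/9 = 1/18
  'd': [1/9 + 1/18*0/1, 1/9 + 1/18*1/6) = [1/9, 13/108) <- contains code 25/216
  'e': [1/9 + 1/18*1/6, 1/9 + 1/18*2/3) = [13/108, 4/27)
  'f': [1/9 + 1/18*2/3, 1/9 + 1/18*1/1) = [4/27, 1/6)
  emit 'd', narrow to [1/9, 13/108)

Answer: symbol=d low=0/1 high=1/6
symbol=f low=1/9 high=1/6
symbol=d low=1/9 high=13/108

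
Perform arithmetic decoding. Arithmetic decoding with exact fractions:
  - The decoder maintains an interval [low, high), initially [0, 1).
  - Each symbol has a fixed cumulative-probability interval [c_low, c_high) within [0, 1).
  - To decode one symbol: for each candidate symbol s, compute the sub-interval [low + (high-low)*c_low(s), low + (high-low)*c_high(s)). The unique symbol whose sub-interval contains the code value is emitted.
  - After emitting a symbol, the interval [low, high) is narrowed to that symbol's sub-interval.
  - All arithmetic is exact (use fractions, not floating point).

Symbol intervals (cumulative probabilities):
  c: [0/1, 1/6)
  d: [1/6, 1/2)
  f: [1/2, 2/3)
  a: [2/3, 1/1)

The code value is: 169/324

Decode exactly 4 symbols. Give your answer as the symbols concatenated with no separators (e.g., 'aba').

Answer: fcad

Derivation:
Step 1: interval [0/1, 1/1), width = 1/1 - 0/1 = 1/1
  'c': [0/1 + 1/1*0/1, 0/1 + 1/1*1/6) = [0/1, 1/6)
  'd': [0/1 + 1/1*1/6, 0/1 + 1/1*1/2) = [1/6, 1/2)
  'f': [0/1 + 1/1*1/2, 0/1 + 1/1*2/3) = [1/2, 2/3) <- contains code 169/324
  'a': [0/1 + 1/1*2/3, 0/1 + 1/1*1/1) = [2/3, 1/1)
  emit 'f', narrow to [1/2, 2/3)
Step 2: interval [1/2, 2/3), width = 2/3 - 1/2 = 1/6
  'c': [1/2 + 1/6*0/1, 1/2 + 1/6*1/6) = [1/2, 19/36) <- contains code 169/324
  'd': [1/2 + 1/6*1/6, 1/2 + 1/6*1/2) = [19/36, 7/12)
  'f': [1/2 + 1/6*1/2, 1/2 + 1/6*2/3) = [7/12, 11/18)
  'a': [1/2 + 1/6*2/3, 1/2 + 1/6*1/1) = [11/18, 2/3)
  emit 'c', narrow to [1/2, 19/36)
Step 3: interval [1/2, 19/36), width = 19/36 - 1/2 = 1/36
  'c': [1/2 + 1/36*0/1, 1/2 + 1/36*1/6) = [1/2, 109/216)
  'd': [1/2 + 1/36*1/6, 1/2 + 1/36*1/2) = [109/216, 37/72)
  'f': [1/2 + 1/36*1/2, 1/2 + 1/36*2/3) = [37/72, 14/27)
  'a': [1/2 + 1/36*2/3, 1/2 + 1/36*1/1) = [14/27, 19/36) <- contains code 169/324
  emit 'a', narrow to [14/27, 19/36)
Step 4: interval [14/27, 19/36), width = 19/36 - 14/27 = 1/108
  'c': [14/27 + 1/108*0/1, 14/27 + 1/108*1/6) = [14/27, 337/648)
  'd': [14/27 + 1/108*1/6, 14/27 + 1/108*1/2) = [337/648, 113/216) <- contains code 169/324
  'f': [14/27 + 1/108*1/2, 14/27 + 1/108*2/3) = [113/216, 85/162)
  'a': [14/27 + 1/108*2/3, 14/27 + 1/108*1/1) = [85/162, 19/36)
  emit 'd', narrow to [337/648, 113/216)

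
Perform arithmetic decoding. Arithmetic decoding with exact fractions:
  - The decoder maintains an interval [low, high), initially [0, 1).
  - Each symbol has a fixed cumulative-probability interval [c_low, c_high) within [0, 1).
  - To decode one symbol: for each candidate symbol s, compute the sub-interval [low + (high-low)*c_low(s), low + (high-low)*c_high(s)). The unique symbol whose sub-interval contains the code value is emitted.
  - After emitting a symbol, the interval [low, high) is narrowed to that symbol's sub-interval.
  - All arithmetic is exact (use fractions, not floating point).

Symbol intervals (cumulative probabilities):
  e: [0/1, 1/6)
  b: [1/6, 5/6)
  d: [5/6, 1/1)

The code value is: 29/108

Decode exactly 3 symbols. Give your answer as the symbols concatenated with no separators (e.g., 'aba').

Answer: bed

Derivation:
Step 1: interval [0/1, 1/1), width = 1/1 - 0/1 = 1/1
  'e': [0/1 + 1/1*0/1, 0/1 + 1/1*1/6) = [0/1, 1/6)
  'b': [0/1 + 1/1*1/6, 0/1 + 1/1*5/6) = [1/6, 5/6) <- contains code 29/108
  'd': [0/1 + 1/1*5/6, 0/1 + 1/1*1/1) = [5/6, 1/1)
  emit 'b', narrow to [1/6, 5/6)
Step 2: interval [1/6, 5/6), width = 5/6 - 1/6 = 2/3
  'e': [1/6 + 2/3*0/1, 1/6 + 2/3*1/6) = [1/6, 5/18) <- contains code 29/108
  'b': [1/6 + 2/3*1/6, 1/6 + 2/3*5/6) = [5/18, 13/18)
  'd': [1/6 + 2/3*5/6, 1/6 + 2/3*1/1) = [13/18, 5/6)
  emit 'e', narrow to [1/6, 5/18)
Step 3: interval [1/6, 5/18), width = 5/18 - 1/6 = 1/9
  'e': [1/6 + 1/9*0/1, 1/6 + 1/9*1/6) = [1/6, 5/27)
  'b': [1/6 + 1/9*1/6, 1/6 + 1/9*5/6) = [5/27, 7/27)
  'd': [1/6 + 1/9*5/6, 1/6 + 1/9*1/1) = [7/27, 5/18) <- contains code 29/108
  emit 'd', narrow to [7/27, 5/18)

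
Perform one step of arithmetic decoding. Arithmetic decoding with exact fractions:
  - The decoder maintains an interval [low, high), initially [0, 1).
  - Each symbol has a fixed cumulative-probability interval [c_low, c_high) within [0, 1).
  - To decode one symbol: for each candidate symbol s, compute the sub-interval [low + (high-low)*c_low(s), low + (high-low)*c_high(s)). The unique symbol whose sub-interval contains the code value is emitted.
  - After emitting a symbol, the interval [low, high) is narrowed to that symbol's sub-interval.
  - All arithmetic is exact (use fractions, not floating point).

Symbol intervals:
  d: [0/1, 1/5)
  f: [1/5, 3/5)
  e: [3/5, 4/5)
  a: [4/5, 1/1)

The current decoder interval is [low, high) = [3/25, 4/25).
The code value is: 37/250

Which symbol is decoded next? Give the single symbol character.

Answer: e

Derivation:
Interval width = high − low = 4/25 − 3/25 = 1/25
Scaled code = (code − low) / width = (37/250 − 3/25) / 1/25 = 7/10
  d: [0/1, 1/5) 
  f: [1/5, 3/5) 
  e: [3/5, 4/5) ← scaled code falls here ✓
  a: [4/5, 1/1) 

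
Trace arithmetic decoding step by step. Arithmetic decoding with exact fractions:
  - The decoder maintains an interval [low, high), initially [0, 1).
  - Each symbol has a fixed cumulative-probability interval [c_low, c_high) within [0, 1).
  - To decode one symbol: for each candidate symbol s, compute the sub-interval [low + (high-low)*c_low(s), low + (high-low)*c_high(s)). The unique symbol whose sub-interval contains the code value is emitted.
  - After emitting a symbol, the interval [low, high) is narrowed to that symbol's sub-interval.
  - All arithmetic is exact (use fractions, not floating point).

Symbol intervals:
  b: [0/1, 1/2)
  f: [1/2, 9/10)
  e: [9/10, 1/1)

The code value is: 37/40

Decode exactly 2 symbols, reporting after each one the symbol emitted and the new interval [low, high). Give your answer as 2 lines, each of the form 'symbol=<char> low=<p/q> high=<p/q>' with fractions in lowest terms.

Step 1: interval [0/1, 1/1), width = 1/1 - 0/1 = 1/1
  'b': [0/1 + 1/1*0/1, 0/1 + 1/1*1/2) = [0/1, 1/2)
  'f': [0/1 + 1/1*1/2, 0/1 + 1/1*9/10) = [1/2, 9/10)
  'e': [0/1 + 1/1*9/10, 0/1 + 1/1*1/1) = [9/10, 1/1) <- contains code 37/40
  emit 'e', narrow to [9/10, 1/1)
Step 2: interval [9/10, 1/1), width = 1/1 - 9/10 = 1/10
  'b': [9/10 + 1/10*0/1, 9/10 + 1/10*1/2) = [9/10, 19/20) <- contains code 37/40
  'f': [9/10 + 1/10*1/2, 9/10 + 1/10*9/10) = [19/20, 99/100)
  'e': [9/10 + 1/10*9/10, 9/10 + 1/10*1/1) = [99/100, 1/1)
  emit 'b', narrow to [9/10, 19/20)

Answer: symbol=e low=9/10 high=1/1
symbol=b low=9/10 high=19/20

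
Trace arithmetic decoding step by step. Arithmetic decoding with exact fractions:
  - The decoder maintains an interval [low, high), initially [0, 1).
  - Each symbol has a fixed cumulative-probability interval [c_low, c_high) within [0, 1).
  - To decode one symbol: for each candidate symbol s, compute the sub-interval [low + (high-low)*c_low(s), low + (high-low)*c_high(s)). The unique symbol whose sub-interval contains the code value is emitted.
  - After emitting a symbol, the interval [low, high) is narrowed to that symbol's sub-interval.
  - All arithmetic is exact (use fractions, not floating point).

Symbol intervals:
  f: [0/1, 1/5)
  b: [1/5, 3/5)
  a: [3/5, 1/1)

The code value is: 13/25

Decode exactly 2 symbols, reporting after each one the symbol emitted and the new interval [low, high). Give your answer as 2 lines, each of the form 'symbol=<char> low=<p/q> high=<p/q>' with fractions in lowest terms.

Answer: symbol=b low=1/5 high=3/5
symbol=a low=11/25 high=3/5

Derivation:
Step 1: interval [0/1, 1/1), width = 1/1 - 0/1 = 1/1
  'f': [0/1 + 1/1*0/1, 0/1 + 1/1*1/5) = [0/1, 1/5)
  'b': [0/1 + 1/1*1/5, 0/1 + 1/1*3/5) = [1/5, 3/5) <- contains code 13/25
  'a': [0/1 + 1/1*3/5, 0/1 + 1/1*1/1) = [3/5, 1/1)
  emit 'b', narrow to [1/5, 3/5)
Step 2: interval [1/5, 3/5), width = 3/5 - 1/5 = 2/5
  'f': [1/5 + 2/5*0/1, 1/5 + 2/5*1/5) = [1/5, 7/25)
  'b': [1/5 + 2/5*1/5, 1/5 + 2/5*3/5) = [7/25, 11/25)
  'a': [1/5 + 2/5*3/5, 1/5 + 2/5*1/1) = [11/25, 3/5) <- contains code 13/25
  emit 'a', narrow to [11/25, 3/5)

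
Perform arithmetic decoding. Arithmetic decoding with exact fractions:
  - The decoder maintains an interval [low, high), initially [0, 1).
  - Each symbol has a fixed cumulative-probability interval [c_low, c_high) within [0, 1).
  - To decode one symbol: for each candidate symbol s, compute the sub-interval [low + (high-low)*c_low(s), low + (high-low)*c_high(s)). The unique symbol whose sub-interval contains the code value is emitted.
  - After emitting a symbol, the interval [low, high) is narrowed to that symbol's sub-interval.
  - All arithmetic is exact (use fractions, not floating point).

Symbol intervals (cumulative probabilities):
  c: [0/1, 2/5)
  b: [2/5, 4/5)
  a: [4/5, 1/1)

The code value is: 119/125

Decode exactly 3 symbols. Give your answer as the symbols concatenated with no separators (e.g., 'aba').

Step 1: interval [0/1, 1/1), width = 1/1 - 0/1 = 1/1
  'c': [0/1 + 1/1*0/1, 0/1 + 1/1*2/5) = [0/1, 2/5)
  'b': [0/1 + 1/1*2/5, 0/1 + 1/1*4/5) = [2/5, 4/5)
  'a': [0/1 + 1/1*4/5, 0/1 + 1/1*1/1) = [4/5, 1/1) <- contains code 119/125
  emit 'a', narrow to [4/5, 1/1)
Step 2: interval [4/5, 1/1), width = 1/1 - 4/5 = 1/5
  'c': [4/5 + 1/5*0/1, 4/5 + 1/5*2/5) = [4/5, 22/25)
  'b': [4/5 + 1/5*2/5, 4/5 + 1/5*4/5) = [22/25, 24/25) <- contains code 119/125
  'a': [4/5 + 1/5*4/5, 4/5 + 1/5*1/1) = [24/25, 1/1)
  emit 'b', narrow to [22/25, 24/25)
Step 3: interval [22/25, 24/25), width = 24/25 - 22/25 = 2/25
  'c': [22/25 + 2/25*0/1, 22/25 + 2/25*2/5) = [22/25, 114/125)
  'b': [22/25 + 2/25*2/5, 22/25 + 2/25*4/5) = [114/125, 118/125)
  'a': [22/25 + 2/25*4/5, 22/25 + 2/25*1/1) = [118/125, 24/25) <- contains code 119/125
  emit 'a', narrow to [118/125, 24/25)

Answer: aba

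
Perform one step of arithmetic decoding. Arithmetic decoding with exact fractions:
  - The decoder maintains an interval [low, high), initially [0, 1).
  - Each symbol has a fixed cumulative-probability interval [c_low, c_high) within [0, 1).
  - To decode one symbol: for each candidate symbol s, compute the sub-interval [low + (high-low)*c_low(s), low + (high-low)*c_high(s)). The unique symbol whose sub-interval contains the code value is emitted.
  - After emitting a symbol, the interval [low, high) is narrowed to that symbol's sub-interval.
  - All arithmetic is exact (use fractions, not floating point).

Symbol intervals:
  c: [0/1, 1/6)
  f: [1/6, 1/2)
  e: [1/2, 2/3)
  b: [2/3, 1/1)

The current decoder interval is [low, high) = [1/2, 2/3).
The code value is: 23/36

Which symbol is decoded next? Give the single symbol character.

Answer: b

Derivation:
Interval width = high − low = 2/3 − 1/2 = 1/6
Scaled code = (code − low) / width = (23/36 − 1/2) / 1/6 = 5/6
  c: [0/1, 1/6) 
  f: [1/6, 1/2) 
  e: [1/2, 2/3) 
  b: [2/3, 1/1) ← scaled code falls here ✓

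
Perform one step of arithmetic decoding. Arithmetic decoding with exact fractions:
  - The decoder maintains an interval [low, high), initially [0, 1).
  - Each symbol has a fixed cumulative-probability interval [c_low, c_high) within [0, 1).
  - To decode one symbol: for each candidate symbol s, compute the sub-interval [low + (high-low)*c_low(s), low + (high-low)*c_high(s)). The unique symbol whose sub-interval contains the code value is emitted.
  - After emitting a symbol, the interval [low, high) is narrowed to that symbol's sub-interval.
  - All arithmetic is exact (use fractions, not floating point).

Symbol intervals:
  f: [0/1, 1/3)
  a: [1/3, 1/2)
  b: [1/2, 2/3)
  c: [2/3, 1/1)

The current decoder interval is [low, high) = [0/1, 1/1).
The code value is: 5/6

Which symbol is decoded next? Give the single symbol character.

Answer: c

Derivation:
Interval width = high − low = 1/1 − 0/1 = 1/1
Scaled code = (code − low) / width = (5/6 − 0/1) / 1/1 = 5/6
  f: [0/1, 1/3) 
  a: [1/3, 1/2) 
  b: [1/2, 2/3) 
  c: [2/3, 1/1) ← scaled code falls here ✓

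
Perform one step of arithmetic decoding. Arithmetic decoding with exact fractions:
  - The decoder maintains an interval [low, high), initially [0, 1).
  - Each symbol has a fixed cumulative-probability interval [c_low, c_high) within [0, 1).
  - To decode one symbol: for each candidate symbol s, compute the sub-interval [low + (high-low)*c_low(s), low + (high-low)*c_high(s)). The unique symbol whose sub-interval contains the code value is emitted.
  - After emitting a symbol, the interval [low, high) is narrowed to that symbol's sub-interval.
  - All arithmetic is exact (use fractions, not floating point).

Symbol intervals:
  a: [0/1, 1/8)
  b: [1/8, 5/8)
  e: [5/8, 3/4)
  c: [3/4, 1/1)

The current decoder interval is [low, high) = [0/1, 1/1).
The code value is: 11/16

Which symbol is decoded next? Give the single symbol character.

Answer: e

Derivation:
Interval width = high − low = 1/1 − 0/1 = 1/1
Scaled code = (code − low) / width = (11/16 − 0/1) / 1/1 = 11/16
  a: [0/1, 1/8) 
  b: [1/8, 5/8) 
  e: [5/8, 3/4) ← scaled code falls here ✓
  c: [3/4, 1/1) 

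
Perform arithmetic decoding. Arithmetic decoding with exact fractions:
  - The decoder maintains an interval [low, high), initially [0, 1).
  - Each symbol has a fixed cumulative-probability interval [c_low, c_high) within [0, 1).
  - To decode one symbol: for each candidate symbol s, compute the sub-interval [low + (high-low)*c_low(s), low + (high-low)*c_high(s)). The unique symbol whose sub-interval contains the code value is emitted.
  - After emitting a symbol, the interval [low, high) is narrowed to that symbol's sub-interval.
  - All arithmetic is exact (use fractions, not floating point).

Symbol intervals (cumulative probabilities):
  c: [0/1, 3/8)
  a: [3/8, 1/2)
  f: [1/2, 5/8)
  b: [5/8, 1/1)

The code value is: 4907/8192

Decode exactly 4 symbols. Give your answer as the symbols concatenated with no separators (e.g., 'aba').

Step 1: interval [0/1, 1/1), width = 1/1 - 0/1 = 1/1
  'c': [0/1 + 1/1*0/1, 0/1 + 1/1*3/8) = [0/1, 3/8)
  'a': [0/1 + 1/1*3/8, 0/1 + 1/1*1/2) = [3/8, 1/2)
  'f': [0/1 + 1/1*1/2, 0/1 + 1/1*5/8) = [1/2, 5/8) <- contains code 4907/8192
  'b': [0/1 + 1/1*5/8, 0/1 + 1/1*1/1) = [5/8, 1/1)
  emit 'f', narrow to [1/2, 5/8)
Step 2: interval [1/2, 5/8), width = 5/8 - 1/2 = 1/8
  'c': [1/2 + 1/8*0/1, 1/2 + 1/8*3/8) = [1/2, 35/64)
  'a': [1/2 + 1/8*3/8, 1/2 + 1/8*1/2) = [35/64, 9/16)
  'f': [1/2 + 1/8*1/2, 1/2 + 1/8*5/8) = [9/16, 37/64)
  'b': [1/2 + 1/8*5/8, 1/2 + 1/8*1/1) = [37/64, 5/8) <- contains code 4907/8192
  emit 'b', narrow to [37/64, 5/8)
Step 3: interval [37/64, 5/8), width = 5/8 - 37/64 = 3/64
  'c': [37/64 + 3/64*0/1, 37/64 + 3/64*3/8) = [37/64, 305/512)
  'a': [37/64 + 3/64*3/8, 37/64 + 3/64*1/2) = [305/512, 77/128) <- contains code 4907/8192
  'f': [37/64 + 3/64*1/2, 37/64 + 3/64*5/8) = [77/128, 311/512)
  'b': [37/64 + 3/64*5/8, 37/64 + 3/64*1/1) = [311/512, 5/8)
  emit 'a', narrow to [305/512, 77/128)
Step 4: interval [305/512, 77/128), width = 77/128 - 305/512 = 3/512
  'c': [305/512 + 3/512*0/1, 305/512 + 3/512*3/8) = [305/512, 2449/4096)
  'a': [305/512 + 3/512*3/8, 305/512 + 3/512*1/2) = [2449/4096, 613/1024)
  'f': [305/512 + 3/512*1/2, 305/512 + 3/512*5/8) = [613/1024, 2455/4096) <- contains code 4907/8192
  'b': [305/512 + 3/512*5/8, 305/512 + 3/512*1/1) = [2455/4096, 77/128)
  emit 'f', narrow to [613/1024, 2455/4096)

Answer: fbaf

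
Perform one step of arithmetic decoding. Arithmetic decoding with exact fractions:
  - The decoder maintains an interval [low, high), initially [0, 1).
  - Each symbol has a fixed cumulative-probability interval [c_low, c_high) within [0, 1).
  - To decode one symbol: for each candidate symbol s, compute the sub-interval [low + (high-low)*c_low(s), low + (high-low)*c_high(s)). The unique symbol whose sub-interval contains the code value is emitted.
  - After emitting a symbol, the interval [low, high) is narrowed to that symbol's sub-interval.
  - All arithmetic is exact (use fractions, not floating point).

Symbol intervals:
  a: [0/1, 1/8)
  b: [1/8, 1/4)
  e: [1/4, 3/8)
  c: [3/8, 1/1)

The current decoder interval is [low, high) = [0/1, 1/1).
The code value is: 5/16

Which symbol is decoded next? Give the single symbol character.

Interval width = high − low = 1/1 − 0/1 = 1/1
Scaled code = (code − low) / width = (5/16 − 0/1) / 1/1 = 5/16
  a: [0/1, 1/8) 
  b: [1/8, 1/4) 
  e: [1/4, 3/8) ← scaled code falls here ✓
  c: [3/8, 1/1) 

Answer: e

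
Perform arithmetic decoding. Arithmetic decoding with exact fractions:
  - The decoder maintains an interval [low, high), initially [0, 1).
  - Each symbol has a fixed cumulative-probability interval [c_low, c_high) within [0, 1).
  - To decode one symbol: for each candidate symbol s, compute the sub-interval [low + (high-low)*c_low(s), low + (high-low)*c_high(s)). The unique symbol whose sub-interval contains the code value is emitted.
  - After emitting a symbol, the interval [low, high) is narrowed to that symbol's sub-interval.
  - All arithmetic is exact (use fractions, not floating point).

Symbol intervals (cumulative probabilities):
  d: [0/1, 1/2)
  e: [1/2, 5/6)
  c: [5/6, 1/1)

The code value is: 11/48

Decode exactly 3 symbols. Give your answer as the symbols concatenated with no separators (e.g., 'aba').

Step 1: interval [0/1, 1/1), width = 1/1 - 0/1 = 1/1
  'd': [0/1 + 1/1*0/1, 0/1 + 1/1*1/2) = [0/1, 1/2) <- contains code 11/48
  'e': [0/1 + 1/1*1/2, 0/1 + 1/1*5/6) = [1/2, 5/6)
  'c': [0/1 + 1/1*5/6, 0/1 + 1/1*1/1) = [5/6, 1/1)
  emit 'd', narrow to [0/1, 1/2)
Step 2: interval [0/1, 1/2), width = 1/2 - 0/1 = 1/2
  'd': [0/1 + 1/2*0/1, 0/1 + 1/2*1/2) = [0/1, 1/4) <- contains code 11/48
  'e': [0/1 + 1/2*1/2, 0/1 + 1/2*5/6) = [1/4, 5/12)
  'c': [0/1 + 1/2*5/6, 0/1 + 1/2*1/1) = [5/12, 1/2)
  emit 'd', narrow to [0/1, 1/4)
Step 3: interval [0/1, 1/4), width = 1/4 - 0/1 = 1/4
  'd': [0/1 + 1/4*0/1, 0/1 + 1/4*1/2) = [0/1, 1/8)
  'e': [0/1 + 1/4*1/2, 0/1 + 1/4*5/6) = [1/8, 5/24)
  'c': [0/1 + 1/4*5/6, 0/1 + 1/4*1/1) = [5/24, 1/4) <- contains code 11/48
  emit 'c', narrow to [5/24, 1/4)

Answer: ddc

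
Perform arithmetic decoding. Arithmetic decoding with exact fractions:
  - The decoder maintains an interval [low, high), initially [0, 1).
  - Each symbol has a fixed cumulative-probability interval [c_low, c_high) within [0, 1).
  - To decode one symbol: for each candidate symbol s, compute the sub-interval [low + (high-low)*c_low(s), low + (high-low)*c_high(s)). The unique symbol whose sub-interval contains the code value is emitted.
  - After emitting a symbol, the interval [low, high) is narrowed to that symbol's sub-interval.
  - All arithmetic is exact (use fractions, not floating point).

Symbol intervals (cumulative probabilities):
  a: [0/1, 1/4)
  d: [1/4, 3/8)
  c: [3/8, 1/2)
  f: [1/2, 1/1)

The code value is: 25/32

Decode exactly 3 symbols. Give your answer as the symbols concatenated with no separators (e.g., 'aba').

Step 1: interval [0/1, 1/1), width = 1/1 - 0/1 = 1/1
  'a': [0/1 + 1/1*0/1, 0/1 + 1/1*1/4) = [0/1, 1/4)
  'd': [0/1 + 1/1*1/4, 0/1 + 1/1*3/8) = [1/4, 3/8)
  'c': [0/1 + 1/1*3/8, 0/1 + 1/1*1/2) = [3/8, 1/2)
  'f': [0/1 + 1/1*1/2, 0/1 + 1/1*1/1) = [1/2, 1/1) <- contains code 25/32
  emit 'f', narrow to [1/2, 1/1)
Step 2: interval [1/2, 1/1), width = 1/1 - 1/2 = 1/2
  'a': [1/2 + 1/2*0/1, 1/2 + 1/2*1/4) = [1/2, 5/8)
  'd': [1/2 + 1/2*1/4, 1/2 + 1/2*3/8) = [5/8, 11/16)
  'c': [1/2 + 1/2*3/8, 1/2 + 1/2*1/2) = [11/16, 3/4)
  'f': [1/2 + 1/2*1/2, 1/2 + 1/2*1/1) = [3/4, 1/1) <- contains code 25/32
  emit 'f', narrow to [3/4, 1/1)
Step 3: interval [3/4, 1/1), width = 1/1 - 3/4 = 1/4
  'a': [3/4 + 1/4*0/1, 3/4 + 1/4*1/4) = [3/4, 13/16) <- contains code 25/32
  'd': [3/4 + 1/4*1/4, 3/4 + 1/4*3/8) = [13/16, 27/32)
  'c': [3/4 + 1/4*3/8, 3/4 + 1/4*1/2) = [27/32, 7/8)
  'f': [3/4 + 1/4*1/2, 3/4 + 1/4*1/1) = [7/8, 1/1)
  emit 'a', narrow to [3/4, 13/16)

Answer: ffa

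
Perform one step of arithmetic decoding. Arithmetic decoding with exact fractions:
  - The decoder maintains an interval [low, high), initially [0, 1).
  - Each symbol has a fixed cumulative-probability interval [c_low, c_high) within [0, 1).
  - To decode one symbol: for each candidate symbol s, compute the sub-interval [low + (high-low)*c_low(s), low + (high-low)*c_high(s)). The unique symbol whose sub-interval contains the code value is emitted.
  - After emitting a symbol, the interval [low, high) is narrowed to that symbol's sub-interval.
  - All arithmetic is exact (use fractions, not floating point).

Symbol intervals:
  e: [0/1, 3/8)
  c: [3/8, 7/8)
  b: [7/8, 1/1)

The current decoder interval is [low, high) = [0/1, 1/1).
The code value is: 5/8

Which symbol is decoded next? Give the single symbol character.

Answer: c

Derivation:
Interval width = high − low = 1/1 − 0/1 = 1/1
Scaled code = (code − low) / width = (5/8 − 0/1) / 1/1 = 5/8
  e: [0/1, 3/8) 
  c: [3/8, 7/8) ← scaled code falls here ✓
  b: [7/8, 1/1) 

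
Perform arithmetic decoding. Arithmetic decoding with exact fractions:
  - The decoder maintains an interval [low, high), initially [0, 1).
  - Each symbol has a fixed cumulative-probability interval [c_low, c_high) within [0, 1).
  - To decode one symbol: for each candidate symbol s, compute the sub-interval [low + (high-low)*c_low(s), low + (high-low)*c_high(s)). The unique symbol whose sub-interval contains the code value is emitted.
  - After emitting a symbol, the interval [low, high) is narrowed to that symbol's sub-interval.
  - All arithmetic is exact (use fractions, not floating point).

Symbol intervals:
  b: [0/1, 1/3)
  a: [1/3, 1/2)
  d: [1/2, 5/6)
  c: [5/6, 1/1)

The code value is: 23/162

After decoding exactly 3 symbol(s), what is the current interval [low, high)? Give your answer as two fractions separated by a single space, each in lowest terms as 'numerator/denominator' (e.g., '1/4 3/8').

Step 1: interval [0/1, 1/1), width = 1/1 - 0/1 = 1/1
  'b': [0/1 + 1/1*0/1, 0/1 + 1/1*1/3) = [0/1, 1/3) <- contains code 23/162
  'a': [0/1 + 1/1*1/3, 0/1 + 1/1*1/2) = [1/3, 1/2)
  'd': [0/1 + 1/1*1/2, 0/1 + 1/1*5/6) = [1/2, 5/6)
  'c': [0/1 + 1/1*5/6, 0/1 + 1/1*1/1) = [5/6, 1/1)
  emit 'b', narrow to [0/1, 1/3)
Step 2: interval [0/1, 1/3), width = 1/3 - 0/1 = 1/3
  'b': [0/1 + 1/3*0/1, 0/1 + 1/3*1/3) = [0/1, 1/9)
  'a': [0/1 + 1/3*1/3, 0/1 + 1/3*1/2) = [1/9, 1/6) <- contains code 23/162
  'd': [0/1 + 1/3*1/2, 0/1 + 1/3*5/6) = [1/6, 5/18)
  'c': [0/1 + 1/3*5/6, 0/1 + 1/3*1/1) = [5/18, 1/3)
  emit 'a', narrow to [1/9, 1/6)
Step 3: interval [1/9, 1/6), width = 1/6 - 1/9 = 1/18
  'b': [1/9 + 1/18*0/1, 1/9 + 1/18*1/3) = [1/9, 7/54)
  'a': [1/9 + 1/18*1/3, 1/9 + 1/18*1/2) = [7/54, 5/36)
  'd': [1/9 + 1/18*1/2, 1/9 + 1/18*5/6) = [5/36, 17/108) <- contains code 23/162
  'c': [1/9 + 1/18*5/6, 1/9 + 1/18*1/1) = [17/108, 1/6)
  emit 'd', narrow to [5/36, 17/108)

Answer: 5/36 17/108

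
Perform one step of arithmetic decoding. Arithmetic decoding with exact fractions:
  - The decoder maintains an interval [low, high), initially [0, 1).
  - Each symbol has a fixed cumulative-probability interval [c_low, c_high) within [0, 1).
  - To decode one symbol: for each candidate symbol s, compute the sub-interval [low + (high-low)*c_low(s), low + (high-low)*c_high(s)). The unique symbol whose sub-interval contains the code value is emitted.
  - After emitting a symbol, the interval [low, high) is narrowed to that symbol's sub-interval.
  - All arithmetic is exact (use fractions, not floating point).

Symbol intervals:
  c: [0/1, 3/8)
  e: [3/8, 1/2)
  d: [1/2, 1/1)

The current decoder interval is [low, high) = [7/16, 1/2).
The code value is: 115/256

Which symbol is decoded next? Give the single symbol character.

Answer: c

Derivation:
Interval width = high − low = 1/2 − 7/16 = 1/16
Scaled code = (code − low) / width = (115/256 − 7/16) / 1/16 = 3/16
  c: [0/1, 3/8) ← scaled code falls here ✓
  e: [3/8, 1/2) 
  d: [1/2, 1/1) 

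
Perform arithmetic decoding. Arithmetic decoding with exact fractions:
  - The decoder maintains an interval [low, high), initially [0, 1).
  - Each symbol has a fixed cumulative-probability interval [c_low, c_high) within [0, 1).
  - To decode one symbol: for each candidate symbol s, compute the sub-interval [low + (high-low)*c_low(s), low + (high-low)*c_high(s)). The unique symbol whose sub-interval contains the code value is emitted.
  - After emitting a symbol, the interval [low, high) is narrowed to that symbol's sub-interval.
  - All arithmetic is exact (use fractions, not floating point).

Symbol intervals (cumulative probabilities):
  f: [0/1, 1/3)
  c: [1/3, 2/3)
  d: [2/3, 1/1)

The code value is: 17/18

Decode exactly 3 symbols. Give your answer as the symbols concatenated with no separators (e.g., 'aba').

Answer: ddc

Derivation:
Step 1: interval [0/1, 1/1), width = 1/1 - 0/1 = 1/1
  'f': [0/1 + 1/1*0/1, 0/1 + 1/1*1/3) = [0/1, 1/3)
  'c': [0/1 + 1/1*1/3, 0/1 + 1/1*2/3) = [1/3, 2/3)
  'd': [0/1 + 1/1*2/3, 0/1 + 1/1*1/1) = [2/3, 1/1) <- contains code 17/18
  emit 'd', narrow to [2/3, 1/1)
Step 2: interval [2/3, 1/1), width = 1/1 - 2/3 = 1/3
  'f': [2/3 + 1/3*0/1, 2/3 + 1/3*1/3) = [2/3, 7/9)
  'c': [2/3 + 1/3*1/3, 2/3 + 1/3*2/3) = [7/9, 8/9)
  'd': [2/3 + 1/3*2/3, 2/3 + 1/3*1/1) = [8/9, 1/1) <- contains code 17/18
  emit 'd', narrow to [8/9, 1/1)
Step 3: interval [8/9, 1/1), width = 1/1 - 8/9 = 1/9
  'f': [8/9 + 1/9*0/1, 8/9 + 1/9*1/3) = [8/9, 25/27)
  'c': [8/9 + 1/9*1/3, 8/9 + 1/9*2/3) = [25/27, 26/27) <- contains code 17/18
  'd': [8/9 + 1/9*2/3, 8/9 + 1/9*1/1) = [26/27, 1/1)
  emit 'c', narrow to [25/27, 26/27)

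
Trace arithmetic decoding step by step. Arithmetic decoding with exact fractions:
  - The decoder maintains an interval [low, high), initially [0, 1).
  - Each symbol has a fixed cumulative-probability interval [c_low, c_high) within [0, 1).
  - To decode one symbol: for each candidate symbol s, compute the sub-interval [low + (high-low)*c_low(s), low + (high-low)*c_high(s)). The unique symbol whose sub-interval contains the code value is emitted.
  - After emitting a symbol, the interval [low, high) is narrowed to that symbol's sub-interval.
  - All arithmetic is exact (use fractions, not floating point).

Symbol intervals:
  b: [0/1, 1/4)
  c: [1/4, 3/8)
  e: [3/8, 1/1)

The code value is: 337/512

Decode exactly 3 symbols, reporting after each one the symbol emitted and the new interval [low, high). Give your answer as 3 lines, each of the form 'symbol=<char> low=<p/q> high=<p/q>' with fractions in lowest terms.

Answer: symbol=e low=3/8 high=1/1
symbol=e low=39/64 high=1/1
symbol=b low=39/64 high=181/256

Derivation:
Step 1: interval [0/1, 1/1), width = 1/1 - 0/1 = 1/1
  'b': [0/1 + 1/1*0/1, 0/1 + 1/1*1/4) = [0/1, 1/4)
  'c': [0/1 + 1/1*1/4, 0/1 + 1/1*3/8) = [1/4, 3/8)
  'e': [0/1 + 1/1*3/8, 0/1 + 1/1*1/1) = [3/8, 1/1) <- contains code 337/512
  emit 'e', narrow to [3/8, 1/1)
Step 2: interval [3/8, 1/1), width = 1/1 - 3/8 = 5/8
  'b': [3/8 + 5/8*0/1, 3/8 + 5/8*1/4) = [3/8, 17/32)
  'c': [3/8 + 5/8*1/4, 3/8 + 5/8*3/8) = [17/32, 39/64)
  'e': [3/8 + 5/8*3/8, 3/8 + 5/8*1/1) = [39/64, 1/1) <- contains code 337/512
  emit 'e', narrow to [39/64, 1/1)
Step 3: interval [39/64, 1/1), width = 1/1 - 39/64 = 25/64
  'b': [39/64 + 25/64*0/1, 39/64 + 25/64*1/4) = [39/64, 181/256) <- contains code 337/512
  'c': [39/64 + 25/64*1/4, 39/64 + 25/64*3/8) = [181/256, 387/512)
  'e': [39/64 + 25/64*3/8, 39/64 + 25/64*1/1) = [387/512, 1/1)
  emit 'b', narrow to [39/64, 181/256)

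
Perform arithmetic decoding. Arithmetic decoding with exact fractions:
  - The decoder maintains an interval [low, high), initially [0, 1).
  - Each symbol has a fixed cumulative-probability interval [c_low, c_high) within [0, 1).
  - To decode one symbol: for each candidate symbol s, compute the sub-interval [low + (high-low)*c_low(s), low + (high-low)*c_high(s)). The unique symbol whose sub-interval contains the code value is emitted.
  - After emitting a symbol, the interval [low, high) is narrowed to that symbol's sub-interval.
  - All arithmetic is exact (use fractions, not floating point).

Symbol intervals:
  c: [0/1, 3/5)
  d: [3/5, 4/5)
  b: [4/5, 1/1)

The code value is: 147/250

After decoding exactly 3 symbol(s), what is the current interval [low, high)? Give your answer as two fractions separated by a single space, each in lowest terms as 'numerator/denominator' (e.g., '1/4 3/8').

Step 1: interval [0/1, 1/1), width = 1/1 - 0/1 = 1/1
  'c': [0/1 + 1/1*0/1, 0/1 + 1/1*3/5) = [0/1, 3/5) <- contains code 147/250
  'd': [0/1 + 1/1*3/5, 0/1 + 1/1*4/5) = [3/5, 4/5)
  'b': [0/1 + 1/1*4/5, 0/1 + 1/1*1/1) = [4/5, 1/1)
  emit 'c', narrow to [0/1, 3/5)
Step 2: interval [0/1, 3/5), width = 3/5 - 0/1 = 3/5
  'c': [0/1 + 3/5*0/1, 0/1 + 3/5*3/5) = [0/1, 9/25)
  'd': [0/1 + 3/5*3/5, 0/1 + 3/5*4/5) = [9/25, 12/25)
  'b': [0/1 + 3/5*4/5, 0/1 + 3/5*1/1) = [12/25, 3/5) <- contains code 147/250
  emit 'b', narrow to [12/25, 3/5)
Step 3: interval [12/25, 3/5), width = 3/5 - 12/25 = 3/25
  'c': [12/25 + 3/25*0/1, 12/25 + 3/25*3/5) = [12/25, 69/125)
  'd': [12/25 + 3/25*3/5, 12/25 + 3/25*4/5) = [69/125, 72/125)
  'b': [12/25 + 3/25*4/5, 12/25 + 3/25*1/1) = [72/125, 3/5) <- contains code 147/250
  emit 'b', narrow to [72/125, 3/5)

Answer: 72/125 3/5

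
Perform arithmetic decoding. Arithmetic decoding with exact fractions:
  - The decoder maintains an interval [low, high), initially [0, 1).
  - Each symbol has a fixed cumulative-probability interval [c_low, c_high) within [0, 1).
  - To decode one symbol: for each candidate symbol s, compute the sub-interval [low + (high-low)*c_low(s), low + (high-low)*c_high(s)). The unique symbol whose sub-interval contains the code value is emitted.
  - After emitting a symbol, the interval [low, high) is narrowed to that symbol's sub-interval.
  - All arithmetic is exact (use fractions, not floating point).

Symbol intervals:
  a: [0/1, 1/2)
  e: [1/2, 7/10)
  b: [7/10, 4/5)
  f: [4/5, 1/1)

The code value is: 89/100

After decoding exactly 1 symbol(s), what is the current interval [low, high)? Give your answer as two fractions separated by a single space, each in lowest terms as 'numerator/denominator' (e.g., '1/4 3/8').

Step 1: interval [0/1, 1/1), width = 1/1 - 0/1 = 1/1
  'a': [0/1 + 1/1*0/1, 0/1 + 1/1*1/2) = [0/1, 1/2)
  'e': [0/1 + 1/1*1/2, 0/1 + 1/1*7/10) = [1/2, 7/10)
  'b': [0/1 + 1/1*7/10, 0/1 + 1/1*4/5) = [7/10, 4/5)
  'f': [0/1 + 1/1*4/5, 0/1 + 1/1*1/1) = [4/5, 1/1) <- contains code 89/100
  emit 'f', narrow to [4/5, 1/1)

Answer: 4/5 1/1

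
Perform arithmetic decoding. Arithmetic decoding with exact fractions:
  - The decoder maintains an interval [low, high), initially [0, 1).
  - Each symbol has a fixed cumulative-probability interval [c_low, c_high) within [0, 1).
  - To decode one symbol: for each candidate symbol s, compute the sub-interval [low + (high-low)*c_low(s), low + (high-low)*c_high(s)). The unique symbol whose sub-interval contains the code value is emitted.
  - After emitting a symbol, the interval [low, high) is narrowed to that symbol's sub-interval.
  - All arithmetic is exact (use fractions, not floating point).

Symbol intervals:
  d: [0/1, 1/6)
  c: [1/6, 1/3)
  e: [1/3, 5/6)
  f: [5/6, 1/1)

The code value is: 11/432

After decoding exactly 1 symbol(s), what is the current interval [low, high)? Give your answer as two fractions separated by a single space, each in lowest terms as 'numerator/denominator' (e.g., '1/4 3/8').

Step 1: interval [0/1, 1/1), width = 1/1 - 0/1 = 1/1
  'd': [0/1 + 1/1*0/1, 0/1 + 1/1*1/6) = [0/1, 1/6) <- contains code 11/432
  'c': [0/1 + 1/1*1/6, 0/1 + 1/1*1/3) = [1/6, 1/3)
  'e': [0/1 + 1/1*1/3, 0/1 + 1/1*5/6) = [1/3, 5/6)
  'f': [0/1 + 1/1*5/6, 0/1 + 1/1*1/1) = [5/6, 1/1)
  emit 'd', narrow to [0/1, 1/6)

Answer: 0/1 1/6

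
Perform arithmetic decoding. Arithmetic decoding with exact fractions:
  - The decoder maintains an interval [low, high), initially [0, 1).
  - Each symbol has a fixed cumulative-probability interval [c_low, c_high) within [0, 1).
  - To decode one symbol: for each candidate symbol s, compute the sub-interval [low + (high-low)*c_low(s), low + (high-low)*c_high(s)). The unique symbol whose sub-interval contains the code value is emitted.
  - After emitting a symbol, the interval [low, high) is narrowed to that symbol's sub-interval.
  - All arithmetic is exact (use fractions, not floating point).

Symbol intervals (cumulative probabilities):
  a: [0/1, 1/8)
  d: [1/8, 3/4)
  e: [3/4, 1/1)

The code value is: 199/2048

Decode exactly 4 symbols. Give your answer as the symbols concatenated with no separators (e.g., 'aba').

Step 1: interval [0/1, 1/1), width = 1/1 - 0/1 = 1/1
  'a': [0/1 + 1/1*0/1, 0/1 + 1/1*1/8) = [0/1, 1/8) <- contains code 199/2048
  'd': [0/1 + 1/1*1/8, 0/1 + 1/1*3/4) = [1/8, 3/4)
  'e': [0/1 + 1/1*3/4, 0/1 + 1/1*1/1) = [3/4, 1/1)
  emit 'a', narrow to [0/1, 1/8)
Step 2: interval [0/1, 1/8), width = 1/8 - 0/1 = 1/8
  'a': [0/1 + 1/8*0/1, 0/1 + 1/8*1/8) = [0/1, 1/64)
  'd': [0/1 + 1/8*1/8, 0/1 + 1/8*3/4) = [1/64, 3/32)
  'e': [0/1 + 1/8*3/4, 0/1 + 1/8*1/1) = [3/32, 1/8) <- contains code 199/2048
  emit 'e', narrow to [3/32, 1/8)
Step 3: interval [3/32, 1/8), width = 1/8 - 3/32 = 1/32
  'a': [3/32 + 1/32*0/1, 3/32 + 1/32*1/8) = [3/32, 25/256) <- contains code 199/2048
  'd': [3/32 + 1/32*1/8, 3/32 + 1/32*3/4) = [25/256, 15/128)
  'e': [3/32 + 1/32*3/4, 3/32 + 1/32*1/1) = [15/128, 1/8)
  emit 'a', narrow to [3/32, 25/256)
Step 4: interval [3/32, 25/256), width = 25/256 - 3/32 = 1/256
  'a': [3/32 + 1/256*0/1, 3/32 + 1/256*1/8) = [3/32, 193/2048)
  'd': [3/32 + 1/256*1/8, 3/32 + 1/256*3/4) = [193/2048, 99/1024)
  'e': [3/32 + 1/256*3/4, 3/32 + 1/256*1/1) = [99/1024, 25/256) <- contains code 199/2048
  emit 'e', narrow to [99/1024, 25/256)

Answer: aeae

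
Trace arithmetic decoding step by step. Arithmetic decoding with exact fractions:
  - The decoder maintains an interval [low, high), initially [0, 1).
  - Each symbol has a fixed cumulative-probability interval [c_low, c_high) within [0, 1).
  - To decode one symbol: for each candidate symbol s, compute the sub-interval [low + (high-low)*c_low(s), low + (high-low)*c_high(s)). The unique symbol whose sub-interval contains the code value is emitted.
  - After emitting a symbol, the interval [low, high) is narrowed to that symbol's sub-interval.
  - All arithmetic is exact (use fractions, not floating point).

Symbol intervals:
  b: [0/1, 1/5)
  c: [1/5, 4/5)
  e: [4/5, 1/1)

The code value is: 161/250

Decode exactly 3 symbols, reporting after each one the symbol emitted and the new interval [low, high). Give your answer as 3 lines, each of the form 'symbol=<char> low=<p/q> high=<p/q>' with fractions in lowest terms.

Answer: symbol=c low=1/5 high=4/5
symbol=c low=8/25 high=17/25
symbol=e low=76/125 high=17/25

Derivation:
Step 1: interval [0/1, 1/1), width = 1/1 - 0/1 = 1/1
  'b': [0/1 + 1/1*0/1, 0/1 + 1/1*1/5) = [0/1, 1/5)
  'c': [0/1 + 1/1*1/5, 0/1 + 1/1*4/5) = [1/5, 4/5) <- contains code 161/250
  'e': [0/1 + 1/1*4/5, 0/1 + 1/1*1/1) = [4/5, 1/1)
  emit 'c', narrow to [1/5, 4/5)
Step 2: interval [1/5, 4/5), width = 4/5 - 1/5 = 3/5
  'b': [1/5 + 3/5*0/1, 1/5 + 3/5*1/5) = [1/5, 8/25)
  'c': [1/5 + 3/5*1/5, 1/5 + 3/5*4/5) = [8/25, 17/25) <- contains code 161/250
  'e': [1/5 + 3/5*4/5, 1/5 + 3/5*1/1) = [17/25, 4/5)
  emit 'c', narrow to [8/25, 17/25)
Step 3: interval [8/25, 17/25), width = 17/25 - 8/25 = 9/25
  'b': [8/25 + 9/25*0/1, 8/25 + 9/25*1/5) = [8/25, 49/125)
  'c': [8/25 + 9/25*1/5, 8/25 + 9/25*4/5) = [49/125, 76/125)
  'e': [8/25 + 9/25*4/5, 8/25 + 9/25*1/1) = [76/125, 17/25) <- contains code 161/250
  emit 'e', narrow to [76/125, 17/25)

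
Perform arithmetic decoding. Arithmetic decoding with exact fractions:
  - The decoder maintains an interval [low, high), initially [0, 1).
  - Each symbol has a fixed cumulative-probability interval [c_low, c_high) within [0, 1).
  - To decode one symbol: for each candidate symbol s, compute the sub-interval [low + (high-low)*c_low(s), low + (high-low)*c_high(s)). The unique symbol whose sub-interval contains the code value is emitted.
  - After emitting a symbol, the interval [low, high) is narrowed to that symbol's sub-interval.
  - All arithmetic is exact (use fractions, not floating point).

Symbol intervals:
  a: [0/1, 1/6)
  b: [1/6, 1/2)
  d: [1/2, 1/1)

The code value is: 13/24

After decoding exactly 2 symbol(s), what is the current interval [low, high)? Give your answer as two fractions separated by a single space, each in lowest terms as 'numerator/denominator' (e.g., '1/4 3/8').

Answer: 1/2 7/12

Derivation:
Step 1: interval [0/1, 1/1), width = 1/1 - 0/1 = 1/1
  'a': [0/1 + 1/1*0/1, 0/1 + 1/1*1/6) = [0/1, 1/6)
  'b': [0/1 + 1/1*1/6, 0/1 + 1/1*1/2) = [1/6, 1/2)
  'd': [0/1 + 1/1*1/2, 0/1 + 1/1*1/1) = [1/2, 1/1) <- contains code 13/24
  emit 'd', narrow to [1/2, 1/1)
Step 2: interval [1/2, 1/1), width = 1/1 - 1/2 = 1/2
  'a': [1/2 + 1/2*0/1, 1/2 + 1/2*1/6) = [1/2, 7/12) <- contains code 13/24
  'b': [1/2 + 1/2*1/6, 1/2 + 1/2*1/2) = [7/12, 3/4)
  'd': [1/2 + 1/2*1/2, 1/2 + 1/2*1/1) = [3/4, 1/1)
  emit 'a', narrow to [1/2, 7/12)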